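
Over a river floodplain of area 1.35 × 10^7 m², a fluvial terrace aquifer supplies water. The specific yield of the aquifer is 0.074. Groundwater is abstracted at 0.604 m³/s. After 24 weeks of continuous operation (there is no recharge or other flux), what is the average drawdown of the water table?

Δh ≈ 8.78 m

Q = 0.604 m³/s = 52190 m³/d
t = 24 weeks = 168 d
ΔV = Q × t = 52190 m³/d × 168 d = 8.767 × 10^6 m³
Δh = ΔV / (Sy × A) = 8.767 × 10^6 / (0.074 × 1.35 × 10^7) = 8.776 m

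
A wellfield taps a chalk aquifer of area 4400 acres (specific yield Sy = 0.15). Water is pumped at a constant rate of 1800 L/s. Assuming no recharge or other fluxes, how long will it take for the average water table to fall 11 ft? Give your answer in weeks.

t ≈ 8.23 weeks

A = 4400 acres = 1.781 × 10^7 m²
Δh = 11 ft = 3.353 m
ΔV = Sy × A × Δh = 0.15 × 1.781 × 10^7 × 3.353 = 8.955 × 10^6 m³
Q = 1800 L/s = 1.555 × 10^5 m³/d
t = ΔV / Q = 8.955 × 10^6 m³ / 1.555 × 10^5 m³/d = 57.58 d
t = 57.58 d ≈ 8.226 weeks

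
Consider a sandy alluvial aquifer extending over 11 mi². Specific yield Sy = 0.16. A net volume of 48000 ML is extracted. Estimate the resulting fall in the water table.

Δh ≈ 10.5 m

A = 11 mi² = 2.849 × 10^7 m²
ΔV = 48000 ML = 4.8 × 10^7 m³
Δh = ΔV / (Sy × A) = 4.8 × 10^7 m³ / (0.16 × 2.849 × 10^7 m²) = 10.53 m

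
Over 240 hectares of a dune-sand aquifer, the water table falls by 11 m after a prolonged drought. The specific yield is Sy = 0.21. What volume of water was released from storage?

A = 240 hectares = 2.4 × 10^6 m²
ΔV = Sy × A × Δh = 0.21 × 2.4 × 10^6 m² × 11 m = 5.544 × 10^6 m³

ΔV ≈ 5.54 × 10^6 m³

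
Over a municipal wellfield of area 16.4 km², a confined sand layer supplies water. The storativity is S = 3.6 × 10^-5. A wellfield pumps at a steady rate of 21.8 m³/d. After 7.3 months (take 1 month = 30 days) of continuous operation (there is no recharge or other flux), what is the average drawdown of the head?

Δh ≈ 8.09 m

A = 16.4 km² = 1.64 × 10^7 m²
t = 7.3 months = 219 d
ΔV = Q × t = 21.8 m³/d × 219 d = 4774 m³
Δh = ΔV / (S × A) = 4774 / (3.6 × 10^-5 × 1.64 × 10^7) = 8.086 m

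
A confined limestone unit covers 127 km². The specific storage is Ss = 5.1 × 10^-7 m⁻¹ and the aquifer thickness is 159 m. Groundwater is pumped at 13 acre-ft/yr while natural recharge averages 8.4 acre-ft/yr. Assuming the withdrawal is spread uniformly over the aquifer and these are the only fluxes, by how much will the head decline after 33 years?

Δh ≈ 18.2 m

S = Ss × b = 5.1 × 10^-7 m⁻¹ × 159 m = 8.109 × 10^-5
A = 127 km² = 1.27 × 10^8 m²
Net abstraction = 13 − 8.4 = 4.6 acre-ft/yr
Q_net = 4.6 acre-ft/yr = 15.55 m³/d
t = 33 years = 12040 d
ΔV = Q × t = 15.55 m³/d × 12040 d = 1.872 × 10^5 m³
Δh = ΔV / (S × A) = 1.872 × 10^5 / (8.109 × 10^-5 × 1.27 × 10^8) = 18.18 m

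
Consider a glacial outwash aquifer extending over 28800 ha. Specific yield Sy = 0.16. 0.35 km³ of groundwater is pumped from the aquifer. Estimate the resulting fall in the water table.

Δh ≈ 7.6 m

A = 28800 ha = 2.88 × 10^8 m²
ΔV = 0.35 km³ = 3.5 × 10^8 m³
Δh = ΔV / (Sy × A) = 3.5 × 10^8 m³ / (0.16 × 2.88 × 10^8 m²) = 7.595 m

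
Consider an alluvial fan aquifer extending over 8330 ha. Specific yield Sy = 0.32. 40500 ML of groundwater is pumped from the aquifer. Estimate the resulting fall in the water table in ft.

A = 8330 ha = 8.33 × 10^7 m²
ΔV = 40500 ML = 4.05 × 10^7 m³
Δh = ΔV / (Sy × A) = 4.05 × 10^7 m³ / (0.32 × 8.33 × 10^7 m²) = 1.519 m
Δh = 1.519 m = 4.985 ft

Δh ≈ 4.98 ft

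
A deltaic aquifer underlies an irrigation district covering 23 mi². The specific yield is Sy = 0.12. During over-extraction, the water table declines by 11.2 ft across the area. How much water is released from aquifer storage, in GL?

A = 23 mi² = 5.957 × 10^7 m²
Δh = 11.2 ft = 3.414 m
ΔV = Sy × A × Δh = 0.12 × 5.957 × 10^7 m² × 3.414 m = 2.44 × 10^7 m³
ΔV = 2.44 × 10^7 m³ = 24.4 GL

ΔV ≈ 24.4 GL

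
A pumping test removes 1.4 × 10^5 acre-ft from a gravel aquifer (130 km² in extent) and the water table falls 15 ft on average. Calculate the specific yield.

Sy ≈ 0.29

A = 130 km² = 1.3 × 10^8 m²
Δh = 15 ft = 4.572 m
ΔV = 1.4 × 10^5 acre-ft = 1.727 × 10^8 m³
Sy = ΔV / (A × Δh) = 1.727 × 10^8 m³ / (1.3 × 10^8 m² × 4.572 m) = 0.2905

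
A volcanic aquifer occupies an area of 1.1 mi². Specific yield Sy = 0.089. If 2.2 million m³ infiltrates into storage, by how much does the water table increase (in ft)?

Δh ≈ 28.5 ft

A = 1.1 mi² = 2.849 × 10^6 m²
ΔV = 2.2 million m³ = 2.2 × 10^6 m³
Δh = ΔV / (Sy × A) = 2.2 × 10^6 m³ / (0.089 × 2.849 × 10^6 m²) = 8.676 m
Δh = 8.676 m = 28.47 ft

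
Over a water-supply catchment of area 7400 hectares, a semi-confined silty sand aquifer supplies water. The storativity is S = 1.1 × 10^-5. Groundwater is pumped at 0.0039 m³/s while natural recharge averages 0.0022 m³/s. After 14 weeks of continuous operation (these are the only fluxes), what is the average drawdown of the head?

Δh ≈ 17.7 m

A = 7400 hectares = 7.4 × 10^7 m²
Net abstraction = 0.0039 − 0.0022 = 0.0017 m³/s
Q_net = 0.0017 m³/s = 146.9 m³/d
t = 14 weeks = 98 d
ΔV = Q × t = 146.9 m³/d × 98 d = 14390 m³
Δh = ΔV / (S × A) = 14390 / (1.1 × 10^-5 × 7.4 × 10^7) = 17.68 m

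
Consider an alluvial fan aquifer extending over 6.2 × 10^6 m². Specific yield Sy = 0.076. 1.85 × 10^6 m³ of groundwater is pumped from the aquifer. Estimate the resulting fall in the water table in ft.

Δh = ΔV / (Sy × A) = 1.85 × 10^6 m³ / (0.076 × 6.2 × 10^6 m²) = 3.926 m
Δh = 3.926 m = 12.88 ft

Δh ≈ 12.9 ft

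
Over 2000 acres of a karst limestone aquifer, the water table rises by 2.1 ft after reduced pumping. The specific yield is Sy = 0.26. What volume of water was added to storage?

ΔV ≈ 1.35 × 10^6 m³

A = 2000 acres = 8.094 × 10^6 m²
Δh = 2.1 ft = 0.6401 m
ΔV = Sy × A × Δh = 0.26 × 8.094 × 10^6 m² × 0.6401 m = 1.347 × 10^6 m³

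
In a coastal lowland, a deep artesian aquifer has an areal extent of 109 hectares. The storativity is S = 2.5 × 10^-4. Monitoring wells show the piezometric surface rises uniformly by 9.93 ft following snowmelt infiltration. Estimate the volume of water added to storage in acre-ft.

ΔV ≈ 0.669 acre-ft

A = 109 hectares = 1.09 × 10^6 m²
Δh = 9.93 ft = 3.027 m
ΔV = S × A × Δh = 2.5 × 10^-4 × 1.09 × 10^6 m² × 3.027 m = 824.8 m³
ΔV = 824.8 m³ = 0.6686 acre-ft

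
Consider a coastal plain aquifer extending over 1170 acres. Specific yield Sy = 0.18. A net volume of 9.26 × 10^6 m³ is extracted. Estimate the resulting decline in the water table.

A = 1170 acres = 4.735 × 10^6 m²
Δh = ΔV / (Sy × A) = 9.26 × 10^6 m³ / (0.18 × 4.735 × 10^6 m²) = 10.87 m

Δh ≈ 10.9 m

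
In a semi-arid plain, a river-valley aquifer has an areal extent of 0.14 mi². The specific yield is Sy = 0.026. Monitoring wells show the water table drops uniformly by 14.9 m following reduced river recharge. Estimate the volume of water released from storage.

A = 0.14 mi² = 3.626 × 10^5 m²
ΔV = Sy × A × Δh = 0.026 × 3.626 × 10^5 m² × 14.9 m = 1.405 × 10^5 m³

ΔV ≈ 1.4 × 10^5 m³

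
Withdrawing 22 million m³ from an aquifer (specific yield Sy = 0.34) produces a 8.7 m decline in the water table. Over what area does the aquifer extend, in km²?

A ≈ 7.44 km²

ΔV = 22 million m³ = 2.2 × 10^7 m³
A = ΔV / (Sy × Δh) = 2.2 × 10^7 / (0.34 × 8.7) = 7.437 × 10^6 m²
A = 7.437 × 10^6 m² = 7.437 km²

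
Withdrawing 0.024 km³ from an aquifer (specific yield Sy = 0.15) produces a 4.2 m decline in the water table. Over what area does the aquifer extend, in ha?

A ≈ 3810 ha

ΔV = 0.024 km³ = 2.4 × 10^7 m³
A = ΔV / (Sy × Δh) = 2.4 × 10^7 / (0.15 × 4.2) = 3.81 × 10^7 m²
A = 3.81 × 10^7 m² = 3810 ha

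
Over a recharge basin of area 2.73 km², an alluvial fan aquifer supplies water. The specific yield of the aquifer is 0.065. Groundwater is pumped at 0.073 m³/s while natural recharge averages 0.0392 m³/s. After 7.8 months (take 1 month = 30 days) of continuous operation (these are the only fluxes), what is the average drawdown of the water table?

Δh ≈ 3.85 m

A = 2.73 km² = 2.73 × 10^6 m²
Net abstraction = 0.073 − 0.0392 = 0.0338 m³/s
Q_net = 0.0338 m³/s = 2920 m³/d
t = 7.8 months = 234 d
ΔV = Q × t = 2920 m³/d × 234 d = 6.834 × 10^5 m³
Δh = ΔV / (Sy × A) = 6.834 × 10^5 / (0.065 × 2.73 × 10^6) = 3.851 m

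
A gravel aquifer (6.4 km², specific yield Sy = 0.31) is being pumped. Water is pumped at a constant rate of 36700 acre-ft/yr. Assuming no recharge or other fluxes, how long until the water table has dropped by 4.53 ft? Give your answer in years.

t ≈ 0.0605 years

A = 6.4 km² = 6.4 × 10^6 m²
Δh = 4.53 ft = 1.381 m
ΔV = Sy × A × Δh = 0.31 × 6.4 × 10^6 × 1.381 = 2.739 × 10^6 m³
Q = 36700 acre-ft/yr = 1.24 × 10^5 m³/d
t = ΔV / Q = 2.739 × 10^6 m³ / 1.24 × 10^5 m³/d = 22.09 d
t = 22.09 d ≈ 0.06051 years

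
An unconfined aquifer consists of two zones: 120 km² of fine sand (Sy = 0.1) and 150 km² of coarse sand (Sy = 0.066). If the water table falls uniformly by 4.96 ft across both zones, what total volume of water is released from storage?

ΔV ≈ 3.31 × 10^7 m³

A₁ = 120 km² = 1.2 × 10^8 m²; A₂ = 150 km² = 1.5 × 10^8 m²
Δh = 4.96 ft = 1.512 m
ΔV₁ = 0.1 × 1.2 × 10^8 × 1.512 = 1.814 × 10^7 m³
ΔV₂ = 0.066 × 1.5 × 10^8 × 1.512 = 1.497 × 10^7 m³
ΔV = ΔV₁ + ΔV₂ = 3.311 × 10^7 m³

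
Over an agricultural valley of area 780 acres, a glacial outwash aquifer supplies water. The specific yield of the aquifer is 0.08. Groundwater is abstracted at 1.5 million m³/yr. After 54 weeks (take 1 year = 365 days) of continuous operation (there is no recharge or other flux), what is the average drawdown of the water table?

Δh ≈ 6.15 m

A = 780 acres = 3.157 × 10^6 m²
Q = 1.5 million m³/yr = 4110 m³/d
t = 54 weeks = 378 d
ΔV = Q × t = 4110 m³/d × 378 d = 1.553 × 10^6 m³
Δh = ΔV / (Sy × A) = 1.553 × 10^6 / (0.08 × 3.157 × 10^6) = 6.152 m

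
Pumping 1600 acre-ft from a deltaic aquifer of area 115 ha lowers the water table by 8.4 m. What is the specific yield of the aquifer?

A = 115 ha = 1.15 × 10^6 m²
ΔV = 1600 acre-ft = 1.974 × 10^6 m³
Sy = ΔV / (A × Δh) = 1.974 × 10^6 m³ / (1.15 × 10^6 m² × 8.4 m) = 0.2043

Sy ≈ 0.2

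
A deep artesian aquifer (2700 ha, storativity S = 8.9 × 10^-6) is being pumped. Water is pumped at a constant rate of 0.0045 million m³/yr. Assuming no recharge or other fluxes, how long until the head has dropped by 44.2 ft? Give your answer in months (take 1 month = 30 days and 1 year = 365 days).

t ≈ 8.75 months

A = 2700 ha = 2.7 × 10^7 m²
Δh = 44.2 ft = 13.47 m
ΔV = S × A × Δh = 8.9 × 10^-6 × 2.7 × 10^7 × 13.47 = 3237 m³
Q = 0.0045 million m³/yr = 12.33 m³/d
t = ΔV / Q = 3237 m³ / 12.33 m³/d = 262.6 d
t = 262.6 d ≈ 8.753 months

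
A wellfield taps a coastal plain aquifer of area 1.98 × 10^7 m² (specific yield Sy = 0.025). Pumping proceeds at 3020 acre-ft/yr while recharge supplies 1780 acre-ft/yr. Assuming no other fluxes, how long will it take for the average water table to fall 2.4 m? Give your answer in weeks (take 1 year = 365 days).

t ≈ 40.5 weeks

ΔV = Sy × A × Δh = 0.025 × 1.98 × 10^7 × 2.4 = 1.188 × 10^6 m³
Net withdrawal = 3020 − 1780 = 1240 acre-ft/yr = 4190 m³/d
t = ΔV / Q = 1.188 × 10^6 m³ / 4190 m³/d = 283.5 d
t = 283.5 d ≈ 40.5 weeks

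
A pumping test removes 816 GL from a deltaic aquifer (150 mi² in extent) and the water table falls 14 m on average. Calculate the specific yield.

A = 150 mi² = 3.885 × 10^8 m²
ΔV = 816 GL = 8.16 × 10^8 m³
Sy = ΔV / (A × Δh) = 8.16 × 10^8 m³ / (3.885 × 10^8 m² × 14 m) = 0.15

Sy ≈ 0.15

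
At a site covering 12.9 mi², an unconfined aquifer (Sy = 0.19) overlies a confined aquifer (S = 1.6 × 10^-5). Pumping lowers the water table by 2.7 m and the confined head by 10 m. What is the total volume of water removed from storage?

A = 12.9 mi² = 3.341 × 10^7 m²
Unconfined: ΔV_u = Sy × A × Δh_u = 0.19 × 3.341 × 10^7 × 2.7 = 1.714 × 10^7 m³
Confined: ΔV_c = S × A × Δh_c = 1.6 × 10^-5 × 3.341 × 10^7 × 10 = 5346 m³
Total ΔV = 1.714 × 10^7 + 5346 = 1.715 × 10^7 m³

ΔV ≈ 1.71 × 10^7 m³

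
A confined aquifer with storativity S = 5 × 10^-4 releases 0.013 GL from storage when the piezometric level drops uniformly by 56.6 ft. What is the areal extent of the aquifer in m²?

Δh = 56.6 ft = 17.25 m
ΔV = 0.013 GL = 13000 m³
A = ΔV / (S × Δh) = 13000 / (5 × 10^-4 × 17.25) = 1.507 × 10^6 m²

A ≈ 1.51 × 10^6 m²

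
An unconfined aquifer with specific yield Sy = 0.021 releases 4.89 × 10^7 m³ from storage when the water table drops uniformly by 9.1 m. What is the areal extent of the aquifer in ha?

A ≈ 25600 ha

A = ΔV / (Sy × Δh) = 4.89 × 10^7 / (0.021 × 9.1) = 2.559 × 10^8 m²
A = 2.559 × 10^8 m² = 25590 ha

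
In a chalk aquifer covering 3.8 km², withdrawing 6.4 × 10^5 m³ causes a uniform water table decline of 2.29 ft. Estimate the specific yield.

Sy ≈ 0.24

A = 3.8 km² = 3.8 × 10^6 m²
Δh = 2.29 ft = 0.698 m
Sy = ΔV / (A × Δh) = 6.4 × 10^5 m³ / (3.8 × 10^6 m² × 0.698 m) = 0.2413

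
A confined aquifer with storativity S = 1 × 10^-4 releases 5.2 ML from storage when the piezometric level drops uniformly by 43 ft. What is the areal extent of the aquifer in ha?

Δh = 43 ft = 13.11 m
ΔV = 5.2 ML = 5200 m³
A = ΔV / (S × Δh) = 5200 / (1 × 10^-4 × 13.11) = 3.968 × 10^6 m²
A = 3.968 × 10^6 m² = 396.8 ha

A ≈ 397 ha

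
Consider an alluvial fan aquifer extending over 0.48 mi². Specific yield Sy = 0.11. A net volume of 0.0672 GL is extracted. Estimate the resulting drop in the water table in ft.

Δh ≈ 1.61 ft

A = 0.48 mi² = 1.243 × 10^6 m²
ΔV = 0.0672 GL = 67200 m³
Δh = ΔV / (Sy × A) = 67200 m³ / (0.11 × 1.243 × 10^6 m²) = 0.4914 m
Δh = 0.4914 m = 1.612 ft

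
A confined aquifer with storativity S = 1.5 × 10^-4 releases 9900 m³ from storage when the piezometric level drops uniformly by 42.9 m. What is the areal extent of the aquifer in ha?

A = ΔV / (S × Δh) = 9900 / (1.5 × 10^-4 × 42.9) = 1.538 × 10^6 m²
A = 1.538 × 10^6 m² = 153.8 ha

A ≈ 154 ha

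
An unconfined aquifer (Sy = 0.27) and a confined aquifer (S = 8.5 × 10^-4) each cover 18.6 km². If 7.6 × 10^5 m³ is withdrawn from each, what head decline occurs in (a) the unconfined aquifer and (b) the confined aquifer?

A = 18.6 km² = 1.86 × 10^7 m²
Unconfined: Δh_u = ΔV/(Sy·A) = 7.6 × 10^5/(0.27 × 1.86 × 10^7) = 0.1513 m
Confined: Δh_c = ΔV/(S·A) = 7.6 × 10^5/(8.5 × 10^-4 × 1.86 × 10^7) = 48.07 m

Δh_u ≈ 0.151 m; Δh_c ≈ 48.1 m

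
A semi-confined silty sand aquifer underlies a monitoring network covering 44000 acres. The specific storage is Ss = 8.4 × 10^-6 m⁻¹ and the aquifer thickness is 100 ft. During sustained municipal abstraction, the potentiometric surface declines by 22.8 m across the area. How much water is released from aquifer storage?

ΔV ≈ 1.04 × 10^6 m³

b = 100 ft = 30.48 m
S = Ss × b = 8.4 × 10^-6 m⁻¹ × 30.48 m = 2.56 × 10^-4
A = 44000 acres = 1.781 × 10^8 m²
ΔV = S × A × Δh = 2.56 × 10^-4 × 1.781 × 10^8 m² × 22.8 m = 1.039 × 10^6 m³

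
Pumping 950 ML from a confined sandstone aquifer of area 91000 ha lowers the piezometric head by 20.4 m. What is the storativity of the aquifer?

S ≈ 5.1 × 10^-5

A = 91000 ha = 9.1 × 10^8 m²
ΔV = 950 ML = 9.5 × 10^5 m³
S = ΔV / (A × Δh) = 9.5 × 10^5 m³ / (9.1 × 10^8 m² × 20.4 m) = 5.117 × 10^-5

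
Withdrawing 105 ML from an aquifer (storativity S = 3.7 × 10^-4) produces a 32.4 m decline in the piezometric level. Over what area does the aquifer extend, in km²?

ΔV = 105 ML = 1.05 × 10^5 m³
A = ΔV / (S × Δh) = 1.05 × 10^5 / (3.7 × 10^-4 × 32.4) = 8.759 × 10^6 m²
A = 8.759 × 10^6 m² = 8.759 km²

A ≈ 8.76 km²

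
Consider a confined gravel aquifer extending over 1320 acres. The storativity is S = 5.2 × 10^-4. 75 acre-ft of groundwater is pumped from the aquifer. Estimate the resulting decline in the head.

Δh ≈ 33.3 m

A = 1320 acres = 5.342 × 10^6 m²
ΔV = 75 acre-ft = 92510 m³
Δh = ΔV / (S × A) = 92510 m³ / (5.2 × 10^-4 × 5.342 × 10^6 m²) = 33.3 m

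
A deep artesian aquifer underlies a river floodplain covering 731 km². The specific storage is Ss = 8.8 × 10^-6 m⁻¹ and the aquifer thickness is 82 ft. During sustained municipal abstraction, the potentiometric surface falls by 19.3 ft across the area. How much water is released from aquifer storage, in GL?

b = 82 ft = 24.99 m
S = Ss × b = 8.8 × 10^-6 m⁻¹ × 24.99 m = 2.199 × 10^-4
A = 731 km² = 7.31 × 10^8 m²
Δh = 19.3 ft = 5.883 m
ΔV = S × A × Δh = 2.199 × 10^-4 × 7.31 × 10^8 m² × 5.883 m = 9.458 × 10^5 m³
ΔV = 9.458 × 10^5 m³ = 0.9458 GL

ΔV ≈ 0.946 GL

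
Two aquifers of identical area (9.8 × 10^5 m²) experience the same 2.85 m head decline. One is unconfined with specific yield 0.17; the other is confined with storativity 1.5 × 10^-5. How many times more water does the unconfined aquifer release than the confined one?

ΔV_u / ΔV_c ≈ 11300

Unconfined: ΔV_u = Sy × A × Δh = 0.17 × 9.8 × 10^5 × 2.85 = 4.748 × 10^5 m³
Confined: ΔV_c = S × A × Δh = 1.5 × 10^-5 × 9.8 × 10^5 × 2.85 = 41.9 m³
Ratio = ΔV_u / ΔV_c = Sy / S = 0.17 / 1.5 × 10^-5 = 11330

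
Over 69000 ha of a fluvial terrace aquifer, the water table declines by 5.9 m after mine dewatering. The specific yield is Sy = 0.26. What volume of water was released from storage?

A = 69000 ha = 6.9 × 10^8 m²
ΔV = Sy × A × Δh = 0.26 × 6.9 × 10^8 m² × 5.9 m = 1.058 × 10^9 m³

ΔV ≈ 1.06 × 10^9 m³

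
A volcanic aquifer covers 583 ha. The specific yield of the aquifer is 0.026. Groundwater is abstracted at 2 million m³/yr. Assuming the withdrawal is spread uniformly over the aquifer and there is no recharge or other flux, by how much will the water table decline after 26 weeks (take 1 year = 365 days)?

Δh ≈ 6.58 m

A = 583 ha = 5.83 × 10^6 m²
Q = 2 million m³/yr = 5479 m³/d
t = 26 weeks = 182 d
ΔV = Q × t = 5479 m³/d × 182 d = 9.973 × 10^5 m³
Δh = ΔV / (Sy × A) = 9.973 × 10^5 / (0.026 × 5.83 × 10^6) = 6.579 m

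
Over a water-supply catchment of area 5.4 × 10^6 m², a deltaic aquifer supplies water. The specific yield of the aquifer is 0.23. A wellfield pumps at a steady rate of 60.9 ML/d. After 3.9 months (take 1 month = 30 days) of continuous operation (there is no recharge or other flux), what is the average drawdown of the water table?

Q = 60.9 ML/d = 60900 m³/d
t = 3.9 months = 117 d
ΔV = Q × t = 60900 m³/d × 117 d = 7.125 × 10^6 m³
Δh = ΔV / (Sy × A) = 7.125 × 10^6 / (0.23 × 5.4 × 10^6) = 5.737 m

Δh ≈ 5.74 m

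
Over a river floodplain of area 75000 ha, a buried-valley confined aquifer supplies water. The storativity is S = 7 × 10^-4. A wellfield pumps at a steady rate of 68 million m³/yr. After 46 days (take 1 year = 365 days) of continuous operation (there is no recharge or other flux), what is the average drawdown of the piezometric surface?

Δh ≈ 16.3 m

A = 75000 ha = 7.5 × 10^8 m²
Q = 68 million m³/yr = 1.863 × 10^5 m³/d
ΔV = Q × t = 1.863 × 10^5 m³/d × 46 d = 8.57 × 10^6 m³
Δh = ΔV / (S × A) = 8.57 × 10^6 / (7 × 10^-4 × 7.5 × 10^8) = 16.32 m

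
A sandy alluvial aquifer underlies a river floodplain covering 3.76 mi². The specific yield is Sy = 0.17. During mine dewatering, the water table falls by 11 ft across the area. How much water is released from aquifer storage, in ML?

A = 3.76 mi² = 9.738 × 10^6 m²
Δh = 11 ft = 3.353 m
ΔV = Sy × A × Δh = 0.17 × 9.738 × 10^6 m² × 3.353 m = 5.551 × 10^6 m³
ΔV = 5.551 × 10^6 m³ = 5551 ML

ΔV ≈ 5550 ML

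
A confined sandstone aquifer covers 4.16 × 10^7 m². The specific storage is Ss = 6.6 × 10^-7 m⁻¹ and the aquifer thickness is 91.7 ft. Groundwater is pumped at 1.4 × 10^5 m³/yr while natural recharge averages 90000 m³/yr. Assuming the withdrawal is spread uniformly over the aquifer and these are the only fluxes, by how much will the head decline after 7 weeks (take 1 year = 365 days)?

Δh ≈ 8.75 m

b = 91.7 ft = 27.95 m
S = Ss × b = 6.6 × 10^-7 m⁻¹ × 27.95 m = 1.845 × 10^-5
Net abstraction = 1.4 × 10^5 − 90000 = 50000 m³/yr
Q_net = 50000 m³/yr = 137 m³/d
t = 7 weeks = 49 d
ΔV = Q × t = 137 m³/d × 49 d = 6712 m³
Δh = ΔV / (S × A) = 6712 / (1.845 × 10^-5 × 4.16 × 10^7) = 8.747 m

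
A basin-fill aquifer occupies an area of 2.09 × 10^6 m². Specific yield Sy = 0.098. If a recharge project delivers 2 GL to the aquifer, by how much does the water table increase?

Δh ≈ 9.76 m

ΔV = 2 GL = 2 × 10^6 m³
Δh = ΔV / (Sy × A) = 2 × 10^6 m³ / (0.098 × 2.09 × 10^6 m²) = 9.765 m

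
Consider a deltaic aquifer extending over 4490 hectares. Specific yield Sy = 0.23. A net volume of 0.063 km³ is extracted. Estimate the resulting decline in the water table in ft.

A = 4490 hectares = 4.49 × 10^7 m²
ΔV = 0.063 km³ = 6.3 × 10^7 m³
Δh = ΔV / (Sy × A) = 6.3 × 10^7 m³ / (0.23 × 4.49 × 10^7 m²) = 6.101 m
Δh = 6.101 m = 20.01 ft

Δh ≈ 20 ft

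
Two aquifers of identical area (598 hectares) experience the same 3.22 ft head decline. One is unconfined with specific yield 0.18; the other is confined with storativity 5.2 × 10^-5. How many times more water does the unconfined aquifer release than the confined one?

ΔV_u / ΔV_c ≈ 3460

A = 598 hectares = 5.98 × 10^6 m²
Δh = 3.22 ft = 0.9815 m
Unconfined: ΔV_u = Sy × A × Δh = 0.18 × 5.98 × 10^6 × 0.9815 = 1.056 × 10^6 m³
Confined: ΔV_c = S × A × Δh = 5.2 × 10^-5 × 5.98 × 10^6 × 0.9815 = 305.2 m³
Ratio = ΔV_u / ΔV_c = Sy / S = 0.18 / 5.2 × 10^-5 = 3462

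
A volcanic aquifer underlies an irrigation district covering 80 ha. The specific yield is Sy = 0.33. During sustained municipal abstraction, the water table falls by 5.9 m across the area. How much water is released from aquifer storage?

ΔV ≈ 1.56 × 10^6 m³

A = 80 ha = 8 × 10^5 m²
ΔV = Sy × A × Δh = 0.33 × 8 × 10^5 m² × 5.9 m = 1.558 × 10^6 m³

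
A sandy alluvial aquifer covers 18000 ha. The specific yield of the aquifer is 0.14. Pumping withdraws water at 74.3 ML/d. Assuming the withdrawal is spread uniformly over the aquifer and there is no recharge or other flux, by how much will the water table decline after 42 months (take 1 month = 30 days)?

Δh ≈ 3.71 m

A = 18000 ha = 1.8 × 10^8 m²
Q = 74.3 ML/d = 74300 m³/d
t = 42 months = 1260 d
ΔV = Q × t = 74300 m³/d × 1260 d = 9.362 × 10^7 m³
Δh = ΔV / (Sy × A) = 9.362 × 10^7 / (0.14 × 1.8 × 10^8) = 3.715 m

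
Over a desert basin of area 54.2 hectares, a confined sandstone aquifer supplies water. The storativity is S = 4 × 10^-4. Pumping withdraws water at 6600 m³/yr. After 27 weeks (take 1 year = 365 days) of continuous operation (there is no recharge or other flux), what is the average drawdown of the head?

A = 54.2 hectares = 5.42 × 10^5 m²
Q = 6600 m³/yr = 18.08 m³/d
t = 27 weeks = 189 d
ΔV = Q × t = 18.08 m³/d × 189 d = 3418 m³
Δh = ΔV / (S × A) = 3418 / (4 × 10^-4 × 5.42 × 10^5) = 15.76 m

Δh ≈ 15.8 m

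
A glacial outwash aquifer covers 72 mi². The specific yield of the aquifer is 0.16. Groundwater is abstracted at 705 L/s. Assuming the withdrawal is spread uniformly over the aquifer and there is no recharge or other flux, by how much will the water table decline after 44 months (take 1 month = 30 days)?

A = 72 mi² = 1.865 × 10^8 m²
Q = 705 L/s = 60910 m³/d
t = 44 months = 1320 d
ΔV = Q × t = 60910 m³/d × 1320 d = 8.04 × 10^7 m³
Δh = ΔV / (Sy × A) = 8.04 × 10^7 / (0.16 × 1.865 × 10^8) = 2.695 m

Δh ≈ 2.69 m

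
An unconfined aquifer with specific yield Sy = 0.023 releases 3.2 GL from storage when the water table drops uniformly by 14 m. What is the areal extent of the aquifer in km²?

A ≈ 9.94 km²

ΔV = 3.2 GL = 3.2 × 10^6 m³
A = ΔV / (Sy × Δh) = 3.2 × 10^6 / (0.023 × 14) = 9.938 × 10^6 m²
A = 9.938 × 10^6 m² = 9.938 km²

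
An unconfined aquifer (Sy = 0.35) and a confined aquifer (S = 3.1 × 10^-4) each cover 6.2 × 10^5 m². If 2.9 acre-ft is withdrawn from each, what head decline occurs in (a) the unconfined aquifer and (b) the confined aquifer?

Δh_u ≈ 0.0165 m; Δh_c ≈ 18.6 m

ΔV = 2.9 acre-ft = 3577 m³
Unconfined: Δh_u = ΔV/(Sy·A) = 3577/(0.35 × 6.2 × 10^5) = 0.01648 m
Confined: Δh_c = ΔV/(S·A) = 3577/(3.1 × 10^-4 × 6.2 × 10^5) = 18.61 m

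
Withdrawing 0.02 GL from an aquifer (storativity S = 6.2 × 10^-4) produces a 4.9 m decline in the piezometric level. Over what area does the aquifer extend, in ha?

ΔV = 0.02 GL = 20000 m³
A = ΔV / (S × Δh) = 20000 / (6.2 × 10^-4 × 4.9) = 6.583 × 10^6 m²
A = 6.583 × 10^6 m² = 658.3 ha

A ≈ 658 ha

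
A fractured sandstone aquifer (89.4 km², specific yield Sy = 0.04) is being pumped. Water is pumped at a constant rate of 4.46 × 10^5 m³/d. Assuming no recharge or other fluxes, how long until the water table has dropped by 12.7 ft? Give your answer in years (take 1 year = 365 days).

A = 89.4 km² = 8.94 × 10^7 m²
Δh = 12.7 ft = 3.871 m
ΔV = Sy × A × Δh = 0.04 × 8.94 × 10^7 × 3.871 = 1.384 × 10^7 m³
t = ΔV / Q = 1.384 × 10^7 m³ / 4.46 × 10^5 m³/d = 31.04 d
t = 31.04 d ≈ 0.08503 years

t ≈ 0.085 years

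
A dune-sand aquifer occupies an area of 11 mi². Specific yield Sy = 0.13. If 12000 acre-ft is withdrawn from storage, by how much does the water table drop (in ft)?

Δh ≈ 13.1 ft

A = 11 mi² = 2.849 × 10^7 m²
ΔV = 12000 acre-ft = 1.48 × 10^7 m³
Δh = ΔV / (Sy × A) = 1.48 × 10^7 m³ / (0.13 × 2.849 × 10^7 m²) = 3.997 m
Δh = 3.997 m = 13.11 ft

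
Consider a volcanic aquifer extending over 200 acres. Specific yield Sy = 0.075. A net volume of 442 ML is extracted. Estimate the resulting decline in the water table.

A = 200 acres = 8.094 × 10^5 m²
ΔV = 442 ML = 4.42 × 10^5 m³
Δh = ΔV / (Sy × A) = 4.42 × 10^5 m³ / (0.075 × 8.094 × 10^5 m²) = 7.281 m

Δh ≈ 7.28 m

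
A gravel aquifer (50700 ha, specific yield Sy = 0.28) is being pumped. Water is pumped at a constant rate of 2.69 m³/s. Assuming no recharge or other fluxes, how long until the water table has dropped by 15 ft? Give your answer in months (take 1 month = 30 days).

t ≈ 93.1 months

A = 50700 ha = 5.07 × 10^8 m²
Δh = 15 ft = 4.572 m
ΔV = Sy × A × Δh = 0.28 × 5.07 × 10^8 × 4.572 = 6.49 × 10^8 m³
Q = 2.69 m³/s = 2.324 × 10^5 m³/d
t = ΔV / Q = 6.49 × 10^8 m³ / 2.324 × 10^5 m³/d = 2793 d
t = 2793 d ≈ 93.09 months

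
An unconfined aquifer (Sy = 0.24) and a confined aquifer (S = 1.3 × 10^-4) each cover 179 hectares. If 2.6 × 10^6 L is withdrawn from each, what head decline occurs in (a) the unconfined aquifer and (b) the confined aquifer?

A = 179 hectares = 1.79 × 10^6 m²
ΔV = 2.6 × 10^6 L = 2600 m³
Unconfined: Δh_u = ΔV/(Sy·A) = 2600/(0.24 × 1.79 × 10^6) = 0.006052 m
Confined: Δh_c = ΔV/(S·A) = 2600/(1.3 × 10^-4 × 1.79 × 10^6) = 11.17 m

Δh_u ≈ 0.00605 m; Δh_c ≈ 11.2 m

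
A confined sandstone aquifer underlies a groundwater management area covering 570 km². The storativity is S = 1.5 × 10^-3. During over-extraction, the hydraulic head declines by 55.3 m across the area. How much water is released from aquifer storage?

ΔV ≈ 4.73 × 10^7 m³

A = 570 km² = 5.7 × 10^8 m²
ΔV = S × A × Δh = 0.0015 × 5.7 × 10^8 m² × 55.3 m = 4.728 × 10^7 m³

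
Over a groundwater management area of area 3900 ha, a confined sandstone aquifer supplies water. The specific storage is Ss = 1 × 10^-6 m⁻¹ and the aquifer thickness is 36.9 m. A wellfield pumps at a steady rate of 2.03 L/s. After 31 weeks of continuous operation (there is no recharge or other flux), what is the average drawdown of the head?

Δh ≈ 26.4 m

S = Ss × b = 1 × 10^-6 m⁻¹ × 36.9 m = 3.69 × 10^-5
A = 3900 ha = 3.9 × 10^7 m²
Q = 2.03 L/s = 175.4 m³/d
t = 31 weeks = 217 d
ΔV = Q × t = 175.4 m³/d × 217 d = 38060 m³
Δh = ΔV / (S × A) = 38060 / (3.69 × 10^-5 × 3.9 × 10^7) = 26.45 m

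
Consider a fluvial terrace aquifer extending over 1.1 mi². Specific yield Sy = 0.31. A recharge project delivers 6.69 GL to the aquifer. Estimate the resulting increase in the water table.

A = 1.1 mi² = 2.849 × 10^6 m²
ΔV = 6.69 GL = 6.69 × 10^6 m³
Δh = ΔV / (Sy × A) = 6.69 × 10^6 m³ / (0.31 × 2.849 × 10^6 m²) = 7.575 m

Δh ≈ 7.57 m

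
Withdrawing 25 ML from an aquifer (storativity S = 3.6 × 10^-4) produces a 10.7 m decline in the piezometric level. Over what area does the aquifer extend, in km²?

A ≈ 6.49 km²

ΔV = 25 ML = 25000 m³
A = ΔV / (S × Δh) = 25000 / (3.6 × 10^-4 × 10.7) = 6.49 × 10^6 m²
A = 6.49 × 10^6 m² = 6.49 km²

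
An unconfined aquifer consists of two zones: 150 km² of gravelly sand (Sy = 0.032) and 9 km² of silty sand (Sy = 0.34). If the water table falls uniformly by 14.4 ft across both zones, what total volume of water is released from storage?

ΔV ≈ 3.45 × 10^7 m³

A₁ = 150 km² = 1.5 × 10^8 m²; A₂ = 9 km² = 9 × 10^6 m²
Δh = 14.4 ft = 4.389 m
ΔV₁ = 0.032 × 1.5 × 10^8 × 4.389 = 2.107 × 10^7 m³
ΔV₂ = 0.34 × 9 × 10^6 × 4.389 = 1.343 × 10^7 m³
ΔV = ΔV₁ + ΔV₂ = 3.45 × 10^7 m³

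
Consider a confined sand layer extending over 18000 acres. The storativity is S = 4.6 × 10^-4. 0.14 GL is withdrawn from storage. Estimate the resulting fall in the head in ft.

Δh ≈ 13.7 ft

A = 18000 acres = 7.284 × 10^7 m²
ΔV = 0.14 GL = 1.4 × 10^5 m³
Δh = ΔV / (S × A) = 1.4 × 10^5 m³ / (4.6 × 10^-4 × 7.284 × 10^7 m²) = 4.178 m
Δh = 4.178 m = 13.71 ft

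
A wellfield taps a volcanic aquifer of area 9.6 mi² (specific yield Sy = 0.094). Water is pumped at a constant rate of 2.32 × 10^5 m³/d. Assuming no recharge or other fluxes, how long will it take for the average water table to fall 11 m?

t ≈ 111 days

A = 9.6 mi² = 2.486 × 10^7 m²
ΔV = Sy × A × Δh = 0.094 × 2.486 × 10^7 × 11 = 2.571 × 10^7 m³
t = ΔV / Q = 2.571 × 10^7 m³ / 2.32 × 10^5 m³/d = 110.8 d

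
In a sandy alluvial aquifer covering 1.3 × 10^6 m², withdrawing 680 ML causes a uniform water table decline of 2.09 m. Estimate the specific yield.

Sy ≈ 0.25

ΔV = 680 ML = 6.8 × 10^5 m³
Sy = ΔV / (A × Δh) = 6.8 × 10^5 m³ / (1.3 × 10^6 m² × 2.09 m) = 0.2503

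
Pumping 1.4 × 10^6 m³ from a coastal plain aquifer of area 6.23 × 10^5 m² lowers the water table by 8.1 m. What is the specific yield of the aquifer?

Sy ≈ 0.28

Sy = ΔV / (A × Δh) = 1.4 × 10^6 m³ / (6.23 × 10^5 m² × 8.1 m) = 0.2774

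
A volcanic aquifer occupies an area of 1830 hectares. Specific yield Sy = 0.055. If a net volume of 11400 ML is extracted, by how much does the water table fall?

A = 1830 hectares = 1.83 × 10^7 m²
ΔV = 11400 ML = 1.14 × 10^7 m³
Δh = ΔV / (Sy × A) = 1.14 × 10^7 m³ / (0.055 × 1.83 × 10^7 m²) = 11.33 m

Δh ≈ 11.3 m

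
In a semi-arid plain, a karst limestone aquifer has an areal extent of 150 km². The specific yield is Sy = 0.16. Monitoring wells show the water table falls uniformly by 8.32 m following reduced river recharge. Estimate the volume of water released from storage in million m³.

ΔV ≈ 200 million m³

A = 150 km² = 1.5 × 10^8 m²
ΔV = Sy × A × Δh = 0.16 × 1.5 × 10^8 m² × 8.32 m = 1.997 × 10^8 m³
ΔV = 1.997 × 10^8 m³ = 199.7 million m³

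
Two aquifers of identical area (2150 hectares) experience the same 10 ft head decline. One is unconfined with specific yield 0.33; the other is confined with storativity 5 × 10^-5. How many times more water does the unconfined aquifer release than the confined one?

A = 2150 hectares = 2.15 × 10^7 m²
Δh = 10 ft = 3.048 m
Unconfined: ΔV_u = Sy × A × Δh = 0.33 × 2.15 × 10^7 × 3.048 = 2.163 × 10^7 m³
Confined: ΔV_c = S × A × Δh = 5 × 10^-5 × 2.15 × 10^7 × 3.048 = 3277 m³
Ratio = ΔV_u / ΔV_c = Sy / S = 0.33 / 5 × 10^-5 = 6600

ΔV_u / ΔV_c ≈ 6600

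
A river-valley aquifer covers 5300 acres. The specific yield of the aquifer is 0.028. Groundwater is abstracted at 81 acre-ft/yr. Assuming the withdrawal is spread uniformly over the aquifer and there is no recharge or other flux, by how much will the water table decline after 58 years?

Δh ≈ 9.65 m

A = 5300 acres = 2.145 × 10^7 m²
Q = 81 acre-ft/yr = 273.7 m³/d
t = 58 years = 21170 d
ΔV = Q × t = 273.7 m³/d × 21170 d = 5.795 × 10^6 m³
Δh = ΔV / (Sy × A) = 5.795 × 10^6 / (0.028 × 2.145 × 10^7) = 9.649 m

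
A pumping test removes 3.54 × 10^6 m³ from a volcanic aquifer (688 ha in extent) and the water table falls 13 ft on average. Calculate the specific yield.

A = 688 ha = 6.88 × 10^6 m²
Δh = 13 ft = 3.962 m
Sy = ΔV / (A × Δh) = 3.54 × 10^6 m³ / (6.88 × 10^6 m² × 3.962 m) = 0.1299

Sy ≈ 0.13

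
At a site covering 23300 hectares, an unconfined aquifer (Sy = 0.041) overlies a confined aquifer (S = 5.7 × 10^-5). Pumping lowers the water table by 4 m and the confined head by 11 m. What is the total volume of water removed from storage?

ΔV ≈ 3.84 × 10^7 m³

A = 23300 hectares = 2.33 × 10^8 m²
Unconfined: ΔV_u = Sy × A × Δh_u = 0.041 × 2.33 × 10^8 × 4 = 3.821 × 10^7 m³
Confined: ΔV_c = S × A × Δh_c = 5.7 × 10^-5 × 2.33 × 10^8 × 11 = 1.461 × 10^5 m³
Total ΔV = 3.821 × 10^7 + 1.461 × 10^5 = 3.836 × 10^7 m³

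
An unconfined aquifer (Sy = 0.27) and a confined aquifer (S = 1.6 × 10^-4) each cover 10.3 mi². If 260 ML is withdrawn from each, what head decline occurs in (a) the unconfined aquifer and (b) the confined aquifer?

Δh_u ≈ 0.0361 m; Δh_c ≈ 60.9 m

A = 10.3 mi² = 2.668 × 10^7 m²
ΔV = 260 ML = 2.6 × 10^5 m³
Unconfined: Δh_u = ΔV/(Sy·A) = 2.6 × 10^5/(0.27 × 2.668 × 10^7) = 0.0361 m
Confined: Δh_c = ΔV/(S·A) = 2.6 × 10^5/(1.6 × 10^-4 × 2.668 × 10^7) = 60.91 m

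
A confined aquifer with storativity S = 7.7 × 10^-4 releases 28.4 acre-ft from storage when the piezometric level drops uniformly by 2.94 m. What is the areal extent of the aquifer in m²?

ΔV = 28.4 acre-ft = 35030 m³
A = ΔV / (S × Δh) = 35030 / (7.7 × 10^-4 × 2.94) = 1.547 × 10^7 m²

A ≈ 1.55 × 10^7 m²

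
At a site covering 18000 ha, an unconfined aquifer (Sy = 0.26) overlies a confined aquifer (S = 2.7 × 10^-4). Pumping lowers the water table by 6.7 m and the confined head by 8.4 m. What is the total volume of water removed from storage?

ΔV ≈ 3.14 × 10^8 m³

A = 18000 ha = 1.8 × 10^8 m²
Unconfined: ΔV_u = Sy × A × Δh_u = 0.26 × 1.8 × 10^8 × 6.7 = 3.136 × 10^8 m³
Confined: ΔV_c = S × A × Δh_c = 2.7 × 10^-4 × 1.8 × 10^8 × 8.4 = 4.082 × 10^5 m³
Total ΔV = 3.136 × 10^8 + 4.082 × 10^5 = 3.14 × 10^8 m³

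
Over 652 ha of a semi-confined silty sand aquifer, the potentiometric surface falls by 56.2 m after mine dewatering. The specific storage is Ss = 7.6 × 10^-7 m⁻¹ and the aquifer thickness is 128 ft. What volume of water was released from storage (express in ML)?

b = 128 ft = 39.01 m
S = Ss × b = 7.6 × 10^-7 m⁻¹ × 39.01 m = 2.965 × 10^-5
A = 652 ha = 6.52 × 10^6 m²
ΔV = S × A × Δh = 2.965 × 10^-5 × 6.52 × 10^6 m² × 56.2 m = 10860 m³
ΔV = 10860 m³ = 10.86 ML

ΔV ≈ 10.9 ML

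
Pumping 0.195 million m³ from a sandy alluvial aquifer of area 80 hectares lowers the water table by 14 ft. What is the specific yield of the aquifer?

A = 80 hectares = 8 × 10^5 m²
Δh = 14 ft = 4.267 m
ΔV = 0.195 million m³ = 1.95 × 10^5 m³
Sy = ΔV / (A × Δh) = 1.95 × 10^5 m³ / (8 × 10^5 m² × 4.267 m) = 0.05712

Sy ≈ 0.057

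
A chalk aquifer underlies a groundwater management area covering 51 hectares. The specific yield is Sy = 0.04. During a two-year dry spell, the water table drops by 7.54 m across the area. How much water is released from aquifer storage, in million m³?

ΔV ≈ 0.154 million m³

A = 51 hectares = 5.1 × 10^5 m²
ΔV = Sy × A × Δh = 0.04 × 5.1 × 10^5 m² × 7.54 m = 1.538 × 10^5 m³
ΔV = 1.538 × 10^5 m³ = 0.1538 million m³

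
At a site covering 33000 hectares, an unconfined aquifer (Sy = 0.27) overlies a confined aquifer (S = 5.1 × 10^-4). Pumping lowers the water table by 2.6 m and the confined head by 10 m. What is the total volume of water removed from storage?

A = 33000 hectares = 3.3 × 10^8 m²
Unconfined: ΔV_u = Sy × A × Δh_u = 0.27 × 3.3 × 10^8 × 2.6 = 2.317 × 10^8 m³
Confined: ΔV_c = S × A × Δh_c = 5.1 × 10^-4 × 3.3 × 10^8 × 10 = 1.683 × 10^6 m³
Total ΔV = 2.317 × 10^8 + 1.683 × 10^6 = 2.333 × 10^8 m³

ΔV ≈ 2.33 × 10^8 m³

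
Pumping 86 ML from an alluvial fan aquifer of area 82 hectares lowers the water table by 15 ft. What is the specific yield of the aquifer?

Sy ≈ 0.023

A = 82 hectares = 8.2 × 10^5 m²
Δh = 15 ft = 4.572 m
ΔV = 86 ML = 86000 m³
Sy = ΔV / (A × Δh) = 86000 m³ / (8.2 × 10^5 m² × 4.572 m) = 0.02294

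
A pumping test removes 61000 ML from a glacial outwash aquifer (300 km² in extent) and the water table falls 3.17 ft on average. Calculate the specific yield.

A = 300 km² = 3 × 10^8 m²
Δh = 3.17 ft = 0.9662 m
ΔV = 61000 ML = 6.1 × 10^7 m³
Sy = ΔV / (A × Δh) = 6.1 × 10^7 m³ / (3 × 10^8 m² × 0.9662 m) = 0.2104

Sy ≈ 0.21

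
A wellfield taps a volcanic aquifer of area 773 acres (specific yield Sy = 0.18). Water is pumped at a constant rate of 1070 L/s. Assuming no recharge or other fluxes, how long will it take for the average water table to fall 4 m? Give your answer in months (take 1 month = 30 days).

A = 773 acres = 3.128 × 10^6 m²
ΔV = Sy × A × Δh = 0.18 × 3.128 × 10^6 × 4 = 2.252 × 10^6 m³
Q = 1070 L/s = 92450 m³/d
t = ΔV / Q = 2.252 × 10^6 m³ / 92450 m³/d = 24.36 d
t = 24.36 d ≈ 0.8121 months

t ≈ 0.812 months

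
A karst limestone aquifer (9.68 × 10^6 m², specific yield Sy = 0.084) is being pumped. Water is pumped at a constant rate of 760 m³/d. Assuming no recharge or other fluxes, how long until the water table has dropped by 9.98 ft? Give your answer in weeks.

Δh = 9.98 ft = 3.042 m
ΔV = Sy × A × Δh = 0.084 × 9.68 × 10^6 × 3.042 = 2.473 × 10^6 m³
t = ΔV / Q = 2.473 × 10^6 m³ / 760 m³/d = 3255 d
t = 3255 d ≈ 464.9 weeks

t ≈ 465 weeks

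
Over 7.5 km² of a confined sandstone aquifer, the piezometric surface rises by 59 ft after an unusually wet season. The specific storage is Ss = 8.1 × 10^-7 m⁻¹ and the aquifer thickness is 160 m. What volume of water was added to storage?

ΔV ≈ 17500 m³

S = Ss × b = 8.1 × 10^-7 m⁻¹ × 160 m = 1.296 × 10^-4
A = 7.5 km² = 7.5 × 10^6 m²
Δh = 59 ft = 17.98 m
ΔV = S × A × Δh = 1.296 × 10^-4 × 7.5 × 10^6 m² × 17.98 m = 17480 m³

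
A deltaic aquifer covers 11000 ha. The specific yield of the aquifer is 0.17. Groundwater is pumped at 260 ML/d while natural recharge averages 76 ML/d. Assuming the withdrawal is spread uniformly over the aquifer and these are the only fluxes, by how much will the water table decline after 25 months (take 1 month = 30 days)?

A = 11000 ha = 1.1 × 10^8 m²
Net abstraction = 260 − 76 = 184 ML/d
Q_net = 184 ML/d = 1.84 × 10^5 m³/d
t = 25 months = 750 d
ΔV = Q × t = 1.84 × 10^5 m³/d × 750 d = 1.38 × 10^8 m³
Δh = ΔV / (Sy × A) = 1.38 × 10^8 / (0.17 × 1.1 × 10^8) = 7.38 m

Δh ≈ 7.38 m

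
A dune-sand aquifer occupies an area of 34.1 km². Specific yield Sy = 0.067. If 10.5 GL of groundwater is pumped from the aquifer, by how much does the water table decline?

A = 34.1 km² = 3.41 × 10^7 m²
ΔV = 10.5 GL = 1.05 × 10^7 m³
Δh = ΔV / (Sy × A) = 1.05 × 10^7 m³ / (0.067 × 3.41 × 10^7 m²) = 4.596 m

Δh ≈ 4.6 m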